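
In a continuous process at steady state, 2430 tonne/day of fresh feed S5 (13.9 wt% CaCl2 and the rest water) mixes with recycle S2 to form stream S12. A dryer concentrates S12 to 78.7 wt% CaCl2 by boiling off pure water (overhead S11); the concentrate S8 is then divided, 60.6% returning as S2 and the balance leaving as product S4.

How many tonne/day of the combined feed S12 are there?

3090 tonne/day

Overall CaCl2 balance (none leaves overhead): CaCl2 in fresh feed = CaCl2 in product, i.e. 2430×0.139 = (1−0.606)·S8·0.787.
S8 = 337.77/(0.787×0.394) = 1089.3 tonne/day.
Recycle S2 = 0.606×1089.3 = 660.12 tonne/day.
Combined feed S12 = 2430 + 660.12 = 3090.1 tonne/day.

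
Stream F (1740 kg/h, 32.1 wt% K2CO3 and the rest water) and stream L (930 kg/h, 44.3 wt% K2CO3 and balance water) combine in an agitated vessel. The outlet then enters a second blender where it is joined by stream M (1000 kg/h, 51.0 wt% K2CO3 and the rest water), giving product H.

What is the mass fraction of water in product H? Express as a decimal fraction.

0.597

Overall, product flow = 3670 kg/h.
water in = 1740×0.679 + 930×0.557 + 1000×0.490 = 2189.5 kg/h.
water fraction in H = 0.597.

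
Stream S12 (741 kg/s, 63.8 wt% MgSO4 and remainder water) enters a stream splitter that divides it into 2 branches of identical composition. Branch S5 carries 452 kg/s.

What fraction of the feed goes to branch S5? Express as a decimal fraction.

Fraction to S5 = 452/741 = 0.6100.

0.610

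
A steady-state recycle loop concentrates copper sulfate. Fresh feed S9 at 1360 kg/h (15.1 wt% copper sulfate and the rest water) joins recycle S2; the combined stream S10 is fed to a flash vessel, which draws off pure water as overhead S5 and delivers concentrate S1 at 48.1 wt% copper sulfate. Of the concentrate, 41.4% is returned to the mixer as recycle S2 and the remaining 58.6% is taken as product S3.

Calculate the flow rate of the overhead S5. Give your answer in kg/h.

Overall copper sulfate balance (none leaves overhead): copper sulfate in fresh feed = copper sulfate in product, i.e. 1360×0.151 = (1−0.414)·S1·0.481.
S1 = 205.36/(0.481×0.586) = 728.57 kg/h.
Recycle S2 = 0.414×728.57 = 301.63 kg/h.
Combined feed S10 = 1360 + 301.63 = 1661.6 kg/h.
Overhead S5 = S10 − S1 = 1661.6 − 728.57 = 933.06 kg/h.

933.1 kg/h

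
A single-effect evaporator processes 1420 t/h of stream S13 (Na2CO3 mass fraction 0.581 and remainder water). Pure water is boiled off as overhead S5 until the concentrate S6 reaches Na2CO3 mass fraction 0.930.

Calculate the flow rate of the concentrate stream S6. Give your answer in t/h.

887.1 t/h

Na2CO3 is conserved: 1420×0.581 = 825.02 t/h all reports to the concentrate.
Concentrate = 825.02/(target fraction) = 887.12 t/h.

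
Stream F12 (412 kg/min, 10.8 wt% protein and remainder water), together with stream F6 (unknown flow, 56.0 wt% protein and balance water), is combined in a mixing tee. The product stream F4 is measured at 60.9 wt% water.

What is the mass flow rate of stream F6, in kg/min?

689.9 kg/min

Let F6 be the unknown flow. Total out = 412 + F6.
water balance: 367.5 + 0.440·F6 = 0.609·(412 + F6)
(0.440 − 0.609)·F6 = 0.609×412 − 367.5 = -116.6
F6 = -116.6 / -0.169 = 689.92 kg/min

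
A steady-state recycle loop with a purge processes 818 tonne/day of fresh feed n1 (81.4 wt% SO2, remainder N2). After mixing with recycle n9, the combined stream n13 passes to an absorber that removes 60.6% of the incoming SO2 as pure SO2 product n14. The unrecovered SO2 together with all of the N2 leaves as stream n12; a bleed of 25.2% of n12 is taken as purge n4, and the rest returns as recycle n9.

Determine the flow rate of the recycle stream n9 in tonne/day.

729.8 tonne/day

N2 enters only via n1 and leaves only via the purge: 818×0.186 = 0.252×(N2 in n12), and the absorber passes all N2, so N2 in n13 = N2 in n12 = 603.76 tonne/day.
SO2 in n13: m_A = 818×0.814 + (1−0.252)·(1−0.606)·m_A, so m_A = 665.85/0.7053 = 944.09 tonne/day.
n12 = (1−0.606)×944.09 + 603.76 = 975.73 tonne/day.
Recycle n9 = (1−0.252)×975.73 = 729.85 tonne/day.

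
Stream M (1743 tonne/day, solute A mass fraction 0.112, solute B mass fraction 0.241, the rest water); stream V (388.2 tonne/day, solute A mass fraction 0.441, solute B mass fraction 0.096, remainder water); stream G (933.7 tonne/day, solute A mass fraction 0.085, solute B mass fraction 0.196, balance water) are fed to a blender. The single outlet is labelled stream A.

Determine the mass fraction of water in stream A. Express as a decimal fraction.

0.646

Total flow out = 1743 + 388.2 + 933.7 = 3064.9 tonne/day.
water in = 1743×0.647 + 388.2×0.463 + 933.7×0.719 = 1978.8 tonne/day.
water mass fraction in A = 1978.8/3064.9 = 0.646.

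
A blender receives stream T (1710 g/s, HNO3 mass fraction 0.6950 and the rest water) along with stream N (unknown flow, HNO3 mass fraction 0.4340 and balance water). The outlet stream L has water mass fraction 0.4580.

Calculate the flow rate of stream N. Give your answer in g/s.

Let N be the unknown flow. Total out = 1710 + N.
water balance: 521.55 + 0.566·N = 0.458·(1710 + N)
(0.566 − 0.458)·N = 0.458×1710 − 521.55 = 261.63
N = 261.63 / 0.108 = 2422.5 g/s

2423 g/s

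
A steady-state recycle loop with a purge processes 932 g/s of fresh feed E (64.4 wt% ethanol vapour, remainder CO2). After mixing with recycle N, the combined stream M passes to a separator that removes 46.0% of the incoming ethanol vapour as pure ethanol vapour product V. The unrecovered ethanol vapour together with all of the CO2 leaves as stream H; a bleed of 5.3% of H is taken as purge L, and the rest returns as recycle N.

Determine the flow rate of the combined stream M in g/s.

CO2 enters only via E and leaves only via the purge: 932×0.356 = 0.053×(CO2 in H), and the separator passes all CO2, so CO2 in M = CO2 in H = 6260.2 g/s.
ethanol vapour in M: m_A = 932×0.644 + (1−0.053)·(1−0.460)·m_A, so m_A = 600.21/0.4886 = 1228.4 g/s.
M = 1228.4 + 6260.2 = 7488.6 g/s.

7489 g/s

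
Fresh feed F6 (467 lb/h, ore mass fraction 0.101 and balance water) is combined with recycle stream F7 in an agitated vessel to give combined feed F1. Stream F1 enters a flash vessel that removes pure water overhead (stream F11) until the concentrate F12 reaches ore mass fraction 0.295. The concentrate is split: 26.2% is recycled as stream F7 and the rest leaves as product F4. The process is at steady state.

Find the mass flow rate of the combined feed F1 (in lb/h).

Overall ore balance (none leaves overhead): ore in fresh feed = ore in product, i.e. 467×0.101 = (1−0.262)·F12·0.295.
F12 = 47.167/(0.295×0.738) = 216.65 lb/h.
Recycle F7 = 0.262×216.65 = 56.762 lb/h.
Combined feed F1 = 467 + 56.762 = 523.76 lb/h.

523.8 lb/h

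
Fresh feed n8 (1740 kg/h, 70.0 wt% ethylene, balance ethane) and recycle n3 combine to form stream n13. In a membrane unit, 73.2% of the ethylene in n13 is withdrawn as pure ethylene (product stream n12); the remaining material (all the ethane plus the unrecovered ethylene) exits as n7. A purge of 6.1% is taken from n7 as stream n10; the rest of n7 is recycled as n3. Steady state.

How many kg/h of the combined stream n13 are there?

ethane enters only via n8 and leaves only via the purge: 1740×0.300 = 0.061×(ethane in n7), and the membrane unit passes all ethane, so ethane in n13 = ethane in n7 = 8557.4 kg/h.
ethylene in n13: m_A = 1740×0.700 + (1−0.061)·(1−0.732)·m_A, so m_A = 1218/0.7483 = 1627.6 kg/h.
n13 = 1627.6 + 8557.4 = 10185 kg/h.

10180 kg/h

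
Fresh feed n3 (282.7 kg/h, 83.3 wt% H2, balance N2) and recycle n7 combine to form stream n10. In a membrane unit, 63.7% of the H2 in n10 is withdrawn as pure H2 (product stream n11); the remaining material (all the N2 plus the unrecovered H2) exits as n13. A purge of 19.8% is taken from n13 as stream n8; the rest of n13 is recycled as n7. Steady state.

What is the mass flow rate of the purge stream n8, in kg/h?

71.09 kg/h

N2 enters only via n3 and leaves only via the purge: 282.7×0.167 = 0.198×(N2 in n13), and the membrane unit passes all N2, so N2 in n10 = N2 in n13 = 238.44 kg/h.
H2 in n10: m_A = 282.7×0.833 + (1−0.198)·(1−0.637)·m_A, so m_A = 235.49/0.7089 = 332.2 kg/h.
n13 = (1−0.637)×332.2 + 238.44 = 359.03 kg/h.
Purge n8 = 0.198×359.03 = 71.088 kg/h.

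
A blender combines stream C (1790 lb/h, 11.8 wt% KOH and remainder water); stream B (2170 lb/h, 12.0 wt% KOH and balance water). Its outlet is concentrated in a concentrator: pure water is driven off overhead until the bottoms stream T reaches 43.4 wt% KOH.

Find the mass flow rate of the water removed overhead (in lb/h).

KOH entering = 1790×0.118 + 2170×0.120 = 471.62 lb/h.
All KOH reports to T, so T = 471.62/0.434 = 1086.7 lb/h.
Total feed = 3960 lb/h; overhead = 3960 − 1086.7 = 2873.3 lb/h.

2873 lb/h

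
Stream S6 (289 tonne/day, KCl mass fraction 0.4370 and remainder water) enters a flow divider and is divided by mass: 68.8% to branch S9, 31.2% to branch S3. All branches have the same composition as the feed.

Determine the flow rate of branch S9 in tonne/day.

Branch S9 flow = 0.688×289 = 198.83 tonne/day.

198.8 tonne/day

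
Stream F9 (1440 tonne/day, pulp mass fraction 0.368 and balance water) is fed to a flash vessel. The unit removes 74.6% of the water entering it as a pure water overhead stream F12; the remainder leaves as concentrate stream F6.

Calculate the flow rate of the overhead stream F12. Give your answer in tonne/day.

water entering = 1440×0.632 = 910.08 tonne/day; overhead removed = 0.746×910.08 = 678.92 tonne/day.

678.9 tonne/day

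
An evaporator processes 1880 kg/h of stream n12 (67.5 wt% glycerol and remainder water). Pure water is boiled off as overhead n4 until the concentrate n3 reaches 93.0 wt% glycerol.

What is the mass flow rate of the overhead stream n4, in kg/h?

515.5 kg/h

glycerol is conserved: 1880×0.675 = 1269 kg/h all reports to the concentrate.
Concentrate = 1269/(target fraction) = 1364.5 kg/h.
Overhead = 1880 − 1364.5 = 515.48 kg/h.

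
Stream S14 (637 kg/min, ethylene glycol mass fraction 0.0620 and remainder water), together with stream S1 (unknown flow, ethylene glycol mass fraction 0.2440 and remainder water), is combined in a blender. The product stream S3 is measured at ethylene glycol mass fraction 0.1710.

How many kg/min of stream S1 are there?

951.1 kg/min

Let S1 be the unknown flow. Total out = 637 + S1.
ethylene glycol balance: 39.494 + 0.244·S1 = 0.171·(637 + S1)
(0.244 − 0.171)·S1 = 0.171×637 − 39.494 = 69.433
S1 = 69.433 / 0.073 = 951.14 kg/min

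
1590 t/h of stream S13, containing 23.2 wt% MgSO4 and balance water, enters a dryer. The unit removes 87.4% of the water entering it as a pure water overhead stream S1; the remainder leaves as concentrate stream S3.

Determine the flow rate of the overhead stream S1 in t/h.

water entering = 1590×0.768 = 1221.1 t/h; overhead removed = 0.874×1221.1 = 1067.3 t/h.

1067 t/h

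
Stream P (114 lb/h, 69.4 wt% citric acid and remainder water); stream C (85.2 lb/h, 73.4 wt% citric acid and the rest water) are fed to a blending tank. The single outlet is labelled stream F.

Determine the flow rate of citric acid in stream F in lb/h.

citric acid out = citric acid in = 114×0.694 + 85.2×0.734 = 141.65 lb/h.

141.7 lb/h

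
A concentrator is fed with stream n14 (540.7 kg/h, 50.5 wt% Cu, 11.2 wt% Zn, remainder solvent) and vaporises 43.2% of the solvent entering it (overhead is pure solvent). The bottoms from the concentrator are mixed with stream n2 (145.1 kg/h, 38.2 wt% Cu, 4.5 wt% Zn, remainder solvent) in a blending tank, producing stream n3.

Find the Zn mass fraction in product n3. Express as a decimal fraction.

0.1125

Vapour removed = 0.432×0.383×540.7 = 89.462 kg/h; concentrate = 451.24 kg/h.
Zn reaching the mixer = 60.558 (from concentrate) + 145.1×0.045 = 67.088 kg/h.
Product flow = 451.24 + 145.1 = 596.34 kg/h; Zn fraction = 0.1125.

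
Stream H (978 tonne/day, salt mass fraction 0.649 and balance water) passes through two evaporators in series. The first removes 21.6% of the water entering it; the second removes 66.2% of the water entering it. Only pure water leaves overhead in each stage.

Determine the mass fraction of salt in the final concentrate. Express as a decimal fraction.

0.875

water in feed = 978×0.351 = 343.28 tonne/day.
After stage 1: water left = (1−0.216)×343.28 = 269.13; stream total = 903.85 tonne/day.
After stage 2: water left = (1−0.662)×269.13 = 90.966; final concentrate = 725.69 tonne/day.
salt fraction = 634.72/725.69 = 0.875.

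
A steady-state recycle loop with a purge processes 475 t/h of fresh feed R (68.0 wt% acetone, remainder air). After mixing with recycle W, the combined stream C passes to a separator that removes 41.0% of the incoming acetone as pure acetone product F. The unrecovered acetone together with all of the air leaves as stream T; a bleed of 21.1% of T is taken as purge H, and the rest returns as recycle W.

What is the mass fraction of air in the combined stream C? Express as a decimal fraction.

air enters only via R and leaves only via the purge: 475×0.320 = 0.211×(air in T), and the separator passes all air, so air in C = air in T = 720.38 t/h.
acetone in C: m_A = 475×0.680 + (1−0.211)·(1−0.410)·m_A, so m_A = 323/0.5345 = 604.31 t/h.
C = 604.31 + 720.38 = 1324.7 t/h.
air fraction in C = 720.38/1324.7 = 0.544.

0.544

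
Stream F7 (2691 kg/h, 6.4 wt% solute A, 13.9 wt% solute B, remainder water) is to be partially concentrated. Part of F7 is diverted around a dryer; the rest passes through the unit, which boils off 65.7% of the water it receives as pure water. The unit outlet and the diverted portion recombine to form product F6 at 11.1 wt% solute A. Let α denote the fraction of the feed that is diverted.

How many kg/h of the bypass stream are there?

515 kg/h

All 2691×0.064 = 172.22 kg/h of solute A reaches F6, so F6 = 172.22/0.111 = 1551.6 kg/h and vapour = 1139.4 kg/h.
The evaporator receives (1−α)·2691 of feed at 0.797 water and removes 0.657 of that water:
0.657×0.797×(1−α)×2691 = 1139.4
(1−α) = 1139.4/1409.1 = 0.8086;  α = 0.1914.
Bypass flow = 0.1914×2691 = 514.97 kg/h.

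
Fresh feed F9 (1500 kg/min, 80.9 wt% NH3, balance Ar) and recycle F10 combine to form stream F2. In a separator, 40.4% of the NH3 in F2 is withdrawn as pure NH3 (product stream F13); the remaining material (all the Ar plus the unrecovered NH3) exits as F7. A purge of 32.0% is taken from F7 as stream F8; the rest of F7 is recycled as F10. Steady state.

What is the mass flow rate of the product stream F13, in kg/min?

824.3 kg/min

NH3 in F2: m_A = 1500×0.809 + (1−0.320)·(1−0.404)·m_A, so m_A = 1213.5/0.5947 = 2040.5 kg/min.
Product F13 = 0.404×2040.5 = 824.34 kg/min.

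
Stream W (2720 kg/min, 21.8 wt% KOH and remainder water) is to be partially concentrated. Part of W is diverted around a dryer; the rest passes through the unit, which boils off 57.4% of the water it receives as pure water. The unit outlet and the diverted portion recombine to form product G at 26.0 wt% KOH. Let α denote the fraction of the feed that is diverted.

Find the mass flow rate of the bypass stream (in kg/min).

1741 kg/min

All 2720×0.218 = 592.96 kg/min of KOH reaches G, so G = 592.96/0.260 = 2280.6 kg/min and vapour = 439.38 kg/min.
The evaporator receives (1−α)·2720 of feed at 0.782 water and removes 0.574 of that water:
0.574×0.782×(1−α)×2720 = 439.38
(1−α) = 439.38/1220.9 = 0.3599;  α = 0.6401.
Bypass flow = 0.6401×2720 = 1741.1 kg/min.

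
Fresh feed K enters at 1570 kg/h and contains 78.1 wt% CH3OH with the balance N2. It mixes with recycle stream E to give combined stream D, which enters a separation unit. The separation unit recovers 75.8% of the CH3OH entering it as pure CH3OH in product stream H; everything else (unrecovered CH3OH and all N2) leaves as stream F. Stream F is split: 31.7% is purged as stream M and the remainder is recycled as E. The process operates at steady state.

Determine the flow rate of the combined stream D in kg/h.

2554 kg/h

N2 enters only via K and leaves only via the purge: 1570×0.219 = 0.317×(N2 in F), and the separation unit passes all N2, so N2 in D = N2 in F = 1084.6 kg/h.
CH3OH in D: m_A = 1570×0.781 + (1−0.317)·(1−0.758)·m_A, so m_A = 1226.2/0.8347 = 1469 kg/h.
D = 1469 + 1084.6 = 2553.6 kg/h.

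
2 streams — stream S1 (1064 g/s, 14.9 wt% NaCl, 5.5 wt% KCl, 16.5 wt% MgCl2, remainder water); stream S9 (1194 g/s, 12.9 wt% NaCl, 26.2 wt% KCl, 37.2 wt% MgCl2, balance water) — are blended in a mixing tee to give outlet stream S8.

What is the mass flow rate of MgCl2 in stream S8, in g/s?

619.7 g/s

MgCl2 out = MgCl2 in = 1064×0.165 + 1194×0.372 = 619.73 g/s.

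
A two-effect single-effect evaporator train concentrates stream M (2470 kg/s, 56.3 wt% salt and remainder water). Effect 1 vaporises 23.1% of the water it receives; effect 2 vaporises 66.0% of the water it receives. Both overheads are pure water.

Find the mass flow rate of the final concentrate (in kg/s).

water in feed = 2470×0.437 = 1079.4 kg/s.
After stage 1: water left = (1−0.231)×1079.4 = 830.05; stream total = 2220.7 kg/s.
After stage 2: water left = (1−0.660)×830.05 = 282.22; final concentrate = 1672.8 kg/s.

1673 kg/s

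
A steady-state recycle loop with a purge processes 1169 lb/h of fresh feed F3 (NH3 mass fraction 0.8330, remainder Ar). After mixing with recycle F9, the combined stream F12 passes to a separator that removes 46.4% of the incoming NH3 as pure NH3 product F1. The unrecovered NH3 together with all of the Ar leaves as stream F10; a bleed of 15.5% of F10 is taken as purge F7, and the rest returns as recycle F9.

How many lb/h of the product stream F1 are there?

825.9 lb/h

NH3 in F12: m_A = 1169×0.833 + (1−0.155)·(1−0.464)·m_A, so m_A = 973.78/0.5471 = 1780 lb/h.
Product F1 = 0.464×1780 = 825.9 lb/h.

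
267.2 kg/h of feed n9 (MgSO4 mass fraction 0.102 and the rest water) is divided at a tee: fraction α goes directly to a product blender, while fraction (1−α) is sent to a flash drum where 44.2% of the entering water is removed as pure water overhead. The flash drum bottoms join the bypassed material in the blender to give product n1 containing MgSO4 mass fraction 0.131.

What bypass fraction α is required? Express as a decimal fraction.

All 267.2×0.102 = 27.254 kg/h of MgSO4 reaches n1, so n1 = 27.254/0.131 = 208.05 kg/h and vapour = 59.151 kg/h.
The evaporator receives (1−α)·267.2 of feed at 0.898 water and removes 0.442 of that water:
0.442×0.898×(1−α)×267.2 = 59.151
(1−α) = 59.151/106.06 = 0.5577;  α = 0.4423.

0.442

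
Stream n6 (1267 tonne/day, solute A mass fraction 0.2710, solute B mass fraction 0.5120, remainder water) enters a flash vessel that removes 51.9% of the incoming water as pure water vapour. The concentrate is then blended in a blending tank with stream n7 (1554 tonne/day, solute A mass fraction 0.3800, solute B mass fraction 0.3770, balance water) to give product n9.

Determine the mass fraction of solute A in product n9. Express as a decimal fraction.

0.3487

Vapour removed = 0.519×0.217×1267 = 142.69 tonne/day; concentrate = 1124.3 tonne/day.
solute A reaching the mixer = 343.36 (from concentrate) + 1554×0.380 = 933.88 tonne/day.
Product flow = 1124.3 + 1554 = 2678.3 tonne/day; solute A fraction = 0.3487.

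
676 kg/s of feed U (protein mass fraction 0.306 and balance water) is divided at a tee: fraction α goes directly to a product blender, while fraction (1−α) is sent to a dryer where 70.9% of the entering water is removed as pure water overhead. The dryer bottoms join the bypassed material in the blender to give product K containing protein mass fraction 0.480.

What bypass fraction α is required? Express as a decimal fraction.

All 676×0.306 = 206.86 kg/s of protein reaches K, so K = 206.86/0.480 = 430.95 kg/s and vapour = 245.05 kg/s.
The evaporator receives (1−α)·676 of feed at 0.694 water and removes 0.709 of that water:
0.709×0.694×(1−α)×676 = 245.05
(1−α) = 245.05/332.62 = 0.7367;  α = 0.2633.

0.263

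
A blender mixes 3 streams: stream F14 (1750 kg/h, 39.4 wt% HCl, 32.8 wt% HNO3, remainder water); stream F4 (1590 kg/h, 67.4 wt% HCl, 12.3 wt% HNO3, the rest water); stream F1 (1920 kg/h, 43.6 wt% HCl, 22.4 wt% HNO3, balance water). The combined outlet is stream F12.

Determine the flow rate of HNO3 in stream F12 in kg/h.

HNO3 out = HNO3 in = 1750×0.328 + 1590×0.123 + 1920×0.224 = 1199.7 kg/h.

1200 kg/h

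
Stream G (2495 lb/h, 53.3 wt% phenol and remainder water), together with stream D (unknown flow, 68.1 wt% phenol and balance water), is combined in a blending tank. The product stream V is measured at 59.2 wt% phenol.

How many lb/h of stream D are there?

Let D be the unknown flow. Total out = 2495 + D.
phenol balance: 1329.8 + 0.681·D = 0.592·(2495 + D)
(0.681 − 0.592)·D = 0.592×2495 − 1329.8 = 147.2
D = 147.2 / 0.089 = 1654 lb/h

1654 lb/h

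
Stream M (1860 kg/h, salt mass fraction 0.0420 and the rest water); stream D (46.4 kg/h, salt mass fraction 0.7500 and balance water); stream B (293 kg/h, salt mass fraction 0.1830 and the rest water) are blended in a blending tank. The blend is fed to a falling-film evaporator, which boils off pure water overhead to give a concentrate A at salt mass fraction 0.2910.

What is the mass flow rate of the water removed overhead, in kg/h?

salt entering = 1860×0.042 + 46.4×0.750 + 293×0.183 = 166.54 kg/h.
All salt reports to A, so A = 166.54/0.291 = 572.3 kg/h.
Total feed = 2199.4 kg/h; overhead = 2199.4 − 572.3 = 1627.1 kg/h.

1627 kg/h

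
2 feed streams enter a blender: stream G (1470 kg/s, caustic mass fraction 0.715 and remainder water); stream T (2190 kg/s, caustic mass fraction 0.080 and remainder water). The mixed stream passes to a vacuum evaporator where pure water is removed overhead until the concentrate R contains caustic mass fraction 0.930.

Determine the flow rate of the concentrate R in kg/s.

1319 kg/s

caustic entering = 1470×0.715 + 2190×0.080 = 1226.2 kg/s.
All caustic reports to R, so R = 1226.2/0.930 = 1318.5 kg/s.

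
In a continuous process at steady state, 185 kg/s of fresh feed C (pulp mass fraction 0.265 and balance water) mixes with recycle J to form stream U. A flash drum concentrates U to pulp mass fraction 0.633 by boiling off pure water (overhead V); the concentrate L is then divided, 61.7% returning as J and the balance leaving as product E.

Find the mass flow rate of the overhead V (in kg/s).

107.6 kg/s

Overall pulp balance (none leaves overhead): pulp in fresh feed = pulp in product, i.e. 185×0.265 = (1−0.617)·L·0.633.
L = 49.025/(0.633×0.383) = 202.22 kg/s.
Recycle J = 0.617×202.22 = 124.77 kg/s.
Combined feed U = 185 + 124.77 = 309.77 kg/s.
Overhead V = U − L = 309.77 − 202.22 = 107.55 kg/s.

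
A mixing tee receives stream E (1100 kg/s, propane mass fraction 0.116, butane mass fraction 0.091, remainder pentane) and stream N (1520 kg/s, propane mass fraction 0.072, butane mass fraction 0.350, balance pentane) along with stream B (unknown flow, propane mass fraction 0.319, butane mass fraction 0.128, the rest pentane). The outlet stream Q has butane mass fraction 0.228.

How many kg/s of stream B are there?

347.4 kg/s

Let B be the unknown flow. Total out = 2620 + B.
butane balance: 632.1 + 0.128·B = 0.228·(2620 + B)
(0.128 − 0.228)·B = 0.228×2620 − 632.1 = -34.74
B = -34.74 / -0.100 = 347.4 kg/s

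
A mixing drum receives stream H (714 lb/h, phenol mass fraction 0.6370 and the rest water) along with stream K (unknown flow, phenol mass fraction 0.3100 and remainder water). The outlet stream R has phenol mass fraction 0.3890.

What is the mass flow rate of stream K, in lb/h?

Let K be the unknown flow. Total out = 714 + K.
phenol balance: 454.82 + 0.310·K = 0.389·(714 + K)
(0.310 − 0.389)·K = 0.389×714 − 454.82 = -177.07
K = -177.07 / -0.079 = 2241.4 lb/h

2241 lb/h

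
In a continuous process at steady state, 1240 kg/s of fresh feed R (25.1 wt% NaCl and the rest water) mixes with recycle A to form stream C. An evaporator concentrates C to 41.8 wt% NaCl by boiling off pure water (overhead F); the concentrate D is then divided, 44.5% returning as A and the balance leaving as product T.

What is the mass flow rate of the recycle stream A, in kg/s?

Overall NaCl balance (none leaves overhead): NaCl in fresh feed = NaCl in product, i.e. 1240×0.251 = (1−0.445)·D·0.418.
D = 311.24/(0.418×0.555) = 1341.6 kg/s.
Recycle A = 0.445×1341.6 = 597.02 kg/s.

597 kg/s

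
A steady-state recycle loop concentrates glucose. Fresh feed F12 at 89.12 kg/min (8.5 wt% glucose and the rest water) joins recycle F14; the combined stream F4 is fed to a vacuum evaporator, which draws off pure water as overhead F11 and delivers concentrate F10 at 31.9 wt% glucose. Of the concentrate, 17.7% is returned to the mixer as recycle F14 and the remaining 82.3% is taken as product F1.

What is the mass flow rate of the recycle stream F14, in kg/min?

Overall glucose balance (none leaves overhead): glucose in fresh feed = glucose in product, i.e. 89.12×0.085 = (1−0.177)·F10·0.319.
F10 = 7.5752/(0.319×0.823) = 28.854 kg/min.
Recycle F14 = 0.177×28.854 = 5.1071 kg/min.

5.107 kg/min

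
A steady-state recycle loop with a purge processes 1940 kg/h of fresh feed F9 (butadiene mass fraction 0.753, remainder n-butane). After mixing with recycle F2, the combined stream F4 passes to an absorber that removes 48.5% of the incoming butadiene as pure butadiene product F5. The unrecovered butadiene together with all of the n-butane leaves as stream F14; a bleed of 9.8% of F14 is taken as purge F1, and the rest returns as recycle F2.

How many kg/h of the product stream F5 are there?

1323 kg/h

butadiene in F4: m_A = 1940×0.753 + (1−0.098)·(1−0.485)·m_A, so m_A = 1460.8/0.5355 = 2728.1 kg/h.
Product F5 = 0.485×2728.1 = 1323.1 kg/h.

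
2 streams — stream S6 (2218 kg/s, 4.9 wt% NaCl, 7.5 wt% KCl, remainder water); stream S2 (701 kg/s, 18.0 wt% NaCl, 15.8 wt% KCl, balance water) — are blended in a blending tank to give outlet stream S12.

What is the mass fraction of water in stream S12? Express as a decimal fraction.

Total flow out = 2218 + 701 = 2919 kg/s.
water in = 2218×0.876 + 701×0.662 = 2407 kg/s.
water mass fraction in S12 = 2407/2919 = 0.8246.

0.8246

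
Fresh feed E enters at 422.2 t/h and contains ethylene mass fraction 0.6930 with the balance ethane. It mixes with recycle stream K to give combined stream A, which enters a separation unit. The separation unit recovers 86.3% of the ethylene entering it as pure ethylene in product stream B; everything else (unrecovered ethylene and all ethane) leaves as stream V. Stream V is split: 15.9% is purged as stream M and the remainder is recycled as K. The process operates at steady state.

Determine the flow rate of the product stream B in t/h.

ethylene in A: m_A = 422.2×0.693 + (1−0.159)·(1−0.863)·m_A, so m_A = 292.58/0.8848 = 330.69 t/h.
Product B = 0.863×330.69 = 285.38 t/h.

285.4 t/h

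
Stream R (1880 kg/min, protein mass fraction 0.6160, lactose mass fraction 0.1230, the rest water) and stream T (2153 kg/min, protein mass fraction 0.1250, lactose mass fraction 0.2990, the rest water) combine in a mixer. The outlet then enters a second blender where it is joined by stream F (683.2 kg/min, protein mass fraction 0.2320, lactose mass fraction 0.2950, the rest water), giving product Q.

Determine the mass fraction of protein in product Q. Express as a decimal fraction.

0.3362

Overall, product flow = 4716.2 kg/min.
protein in = 1880×0.616 + 2153×0.125 + 683.2×0.232 = 1585.7 kg/min.
protein fraction in Q = 0.3362.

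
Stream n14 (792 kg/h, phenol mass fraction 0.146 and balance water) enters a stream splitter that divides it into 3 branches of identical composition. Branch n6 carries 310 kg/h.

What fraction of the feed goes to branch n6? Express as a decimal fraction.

Fraction to n6 = 310/792 = 0.3914.

0.391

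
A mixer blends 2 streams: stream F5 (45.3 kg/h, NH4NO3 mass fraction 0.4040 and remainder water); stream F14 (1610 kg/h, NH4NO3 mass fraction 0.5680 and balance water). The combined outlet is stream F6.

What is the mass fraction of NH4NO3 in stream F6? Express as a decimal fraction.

0.5635

Total flow out = 45.3 + 1610 = 1655.3 kg/h.
NH4NO3 in = 45.3×0.404 + 1610×0.568 = 932.78 kg/h.
NH4NO3 mass fraction in F6 = 932.78/1655.3 = 0.5635.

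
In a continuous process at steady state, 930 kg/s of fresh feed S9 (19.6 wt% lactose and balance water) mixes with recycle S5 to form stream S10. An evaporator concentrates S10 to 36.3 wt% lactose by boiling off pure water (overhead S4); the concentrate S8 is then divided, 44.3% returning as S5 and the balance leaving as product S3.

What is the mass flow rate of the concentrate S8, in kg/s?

Overall lactose balance (none leaves overhead): lactose in fresh feed = lactose in product, i.e. 930×0.196 = (1−0.443)·S8·0.363.
S8 = 182.28/(0.363×0.557) = 901.52 kg/s.

901.5 kg/s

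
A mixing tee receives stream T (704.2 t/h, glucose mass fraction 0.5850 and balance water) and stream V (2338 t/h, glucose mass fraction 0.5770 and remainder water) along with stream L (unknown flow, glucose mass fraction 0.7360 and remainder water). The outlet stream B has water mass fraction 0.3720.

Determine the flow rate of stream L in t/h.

1384 t/h

Let L be the unknown flow. Total out = 3042.2 + L.
water balance: 1281.2 + 0.264·L = 0.372·(3042.2 + L)
(0.264 − 0.372)·L = 0.372×3042.2 − 1281.2 = -149.52
L = -149.52 / -0.108 = 1384.4 t/h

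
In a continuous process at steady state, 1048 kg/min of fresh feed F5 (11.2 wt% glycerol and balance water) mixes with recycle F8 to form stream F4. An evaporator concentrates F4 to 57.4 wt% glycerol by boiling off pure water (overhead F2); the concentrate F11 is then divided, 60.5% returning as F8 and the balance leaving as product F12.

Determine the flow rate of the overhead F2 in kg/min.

Overall glycerol balance (none leaves overhead): glycerol in fresh feed = glycerol in product, i.e. 1048×0.112 = (1−0.605)·F11·0.574.
F11 = 117.38/(0.574×0.395) = 517.69 kg/min.
Recycle F8 = 0.605×517.69 = 313.2 kg/min.
Combined feed F4 = 1048 + 313.2 = 1361.2 kg/min.
Overhead F2 = F4 − F11 = 1361.2 − 517.69 = 843.51 kg/min.

843.5 kg/min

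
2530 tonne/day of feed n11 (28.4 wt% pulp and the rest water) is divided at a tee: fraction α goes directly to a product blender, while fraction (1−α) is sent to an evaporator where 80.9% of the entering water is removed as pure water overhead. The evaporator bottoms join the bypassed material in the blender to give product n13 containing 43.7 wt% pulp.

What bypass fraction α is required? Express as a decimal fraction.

All 2530×0.284 = 718.52 tonne/day of pulp reaches n13, so n13 = 718.52/0.437 = 1644.2 tonne/day and vapour = 885.79 tonne/day.
The evaporator receives (1−α)·2530 of feed at 0.716 water and removes 0.809 of that water:
0.809×0.716×(1−α)×2530 = 885.79
(1−α) = 885.79/1465.5 = 0.6044;  α = 0.3956.

0.396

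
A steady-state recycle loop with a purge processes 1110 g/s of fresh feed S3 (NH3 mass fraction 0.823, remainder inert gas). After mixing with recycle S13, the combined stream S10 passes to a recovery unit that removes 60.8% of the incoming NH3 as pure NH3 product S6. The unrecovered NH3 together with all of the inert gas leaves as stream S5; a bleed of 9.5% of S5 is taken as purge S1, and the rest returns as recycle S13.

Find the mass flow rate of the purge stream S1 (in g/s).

249.2 g/s

inert gas enters only via S3 and leaves only via the purge: 1110×0.177 = 0.095×(inert gas in S5), and the recovery unit passes all inert gas, so inert gas in S10 = inert gas in S5 = 2068.1 g/s.
NH3 in S10: m_A = 1110×0.823 + (1−0.095)·(1−0.608)·m_A, so m_A = 913.53/0.6452 = 1415.8 g/s.
S5 = (1−0.608)×1415.8 + 2068.1 = 2623.1 g/s.
Purge S1 = 0.095×2623.1 = 249.19 g/s.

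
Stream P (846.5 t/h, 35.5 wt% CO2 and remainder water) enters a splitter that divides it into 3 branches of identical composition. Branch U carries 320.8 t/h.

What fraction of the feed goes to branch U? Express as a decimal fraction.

Fraction to U = 320.8/846.5 = 0.3790.

0.379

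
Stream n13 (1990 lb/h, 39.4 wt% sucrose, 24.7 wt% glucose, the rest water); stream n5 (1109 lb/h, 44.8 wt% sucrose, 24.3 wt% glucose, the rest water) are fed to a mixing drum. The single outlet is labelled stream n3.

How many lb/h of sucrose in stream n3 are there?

sucrose out = sucrose in = 1990×0.394 + 1109×0.448 = 1280.9 lb/h.

1281 lb/h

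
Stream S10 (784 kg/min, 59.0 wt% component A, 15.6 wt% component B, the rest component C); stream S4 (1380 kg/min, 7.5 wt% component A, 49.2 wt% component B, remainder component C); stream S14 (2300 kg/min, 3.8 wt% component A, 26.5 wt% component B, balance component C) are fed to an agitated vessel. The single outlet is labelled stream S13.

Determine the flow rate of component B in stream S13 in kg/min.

component B out = component B in = 784×0.156 + 1380×0.492 + 2300×0.265 = 1410.8 kg/min.

1411 kg/min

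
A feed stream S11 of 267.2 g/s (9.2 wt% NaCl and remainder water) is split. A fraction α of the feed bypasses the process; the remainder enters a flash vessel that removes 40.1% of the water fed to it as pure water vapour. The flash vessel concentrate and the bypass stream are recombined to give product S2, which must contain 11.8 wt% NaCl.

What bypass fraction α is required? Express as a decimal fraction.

0.395

All 267.2×0.092 = 24.582 g/s of NaCl reaches S2, so S2 = 24.582/0.118 = 208.33 g/s and vapour = 58.875 g/s.
The evaporator receives (1−α)·267.2 of feed at 0.908 water and removes 0.401 of that water:
0.401×0.908×(1−α)×267.2 = 58.875
(1−α) = 58.875/97.29 = 0.6051;  α = 0.3949.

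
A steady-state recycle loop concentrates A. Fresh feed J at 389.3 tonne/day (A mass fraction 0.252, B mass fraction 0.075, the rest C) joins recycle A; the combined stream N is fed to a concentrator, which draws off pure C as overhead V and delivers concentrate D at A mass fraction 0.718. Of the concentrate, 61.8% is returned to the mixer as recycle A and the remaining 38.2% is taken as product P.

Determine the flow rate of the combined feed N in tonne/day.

610.3 tonne/day

Overall A balance (none leaves overhead): A in fresh feed = A in product, i.e. 389.3×0.252 = (1−0.618)·D·0.718.
D = 98.104/(0.718×0.382) = 357.68 tonne/day.
Recycle A = 0.618×357.68 = 221.05 tonne/day.
Combined feed N = 389.3 + 221.05 = 610.35 tonne/day.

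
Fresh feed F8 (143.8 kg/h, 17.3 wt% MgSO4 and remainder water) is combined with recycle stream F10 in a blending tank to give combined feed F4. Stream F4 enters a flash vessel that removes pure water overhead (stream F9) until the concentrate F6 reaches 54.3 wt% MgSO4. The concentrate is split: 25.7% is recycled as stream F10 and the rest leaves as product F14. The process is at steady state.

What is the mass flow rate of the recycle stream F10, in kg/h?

Overall MgSO4 balance (none leaves overhead): MgSO4 in fresh feed = MgSO4 in product, i.e. 143.8×0.173 = (1−0.257)·F6·0.543.
F6 = 24.877/(0.543×0.743) = 61.662 kg/h.
Recycle F10 = 0.257×61.662 = 15.847 kg/h.

15.85 kg/h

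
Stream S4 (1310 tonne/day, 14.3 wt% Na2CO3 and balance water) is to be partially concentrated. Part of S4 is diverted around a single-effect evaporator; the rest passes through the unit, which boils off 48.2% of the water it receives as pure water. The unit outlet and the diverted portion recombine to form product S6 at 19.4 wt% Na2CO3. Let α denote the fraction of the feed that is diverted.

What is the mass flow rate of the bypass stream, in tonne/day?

All 1310×0.143 = 187.33 tonne/day of Na2CO3 reaches S6, so S6 = 187.33/0.194 = 965.62 tonne/day and vapour = 344.38 tonne/day.
The evaporator receives (1−α)·1310 of feed at 0.857 water and removes 0.482 of that water:
0.482×0.857×(1−α)×1310 = 344.38
(1−α) = 344.38/541.13 = 0.6364;  α = 0.3636.
Bypass flow = 0.3636×1310 = 476.3 tonne/day.

476.3 tonne/day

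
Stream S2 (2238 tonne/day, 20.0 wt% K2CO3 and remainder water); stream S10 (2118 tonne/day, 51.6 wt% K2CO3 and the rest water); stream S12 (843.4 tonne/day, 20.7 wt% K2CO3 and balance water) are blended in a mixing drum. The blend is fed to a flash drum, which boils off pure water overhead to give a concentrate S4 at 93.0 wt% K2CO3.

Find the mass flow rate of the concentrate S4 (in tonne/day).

K2CO3 entering = 2238×0.200 + 2118×0.516 + 843.4×0.207 = 1715.1 tonne/day.
All K2CO3 reports to S4, so S4 = 1715.1/0.930 = 1844.2 tonne/day.

1844 tonne/day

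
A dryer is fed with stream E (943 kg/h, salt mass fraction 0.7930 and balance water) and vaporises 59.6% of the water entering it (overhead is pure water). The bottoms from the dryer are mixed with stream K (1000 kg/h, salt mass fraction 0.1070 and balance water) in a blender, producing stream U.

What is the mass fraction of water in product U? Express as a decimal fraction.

Vapour removed = 0.596×0.207×943 = 116.34 kg/h; concentrate = 826.66 kg/h.
water reaching the mixer = 78.861 (from concentrate) + 1000×0.893 = 971.86 kg/h.
Product flow = 826.66 + 1000 = 1826.7 kg/h; water fraction = 0.5320.

0.5320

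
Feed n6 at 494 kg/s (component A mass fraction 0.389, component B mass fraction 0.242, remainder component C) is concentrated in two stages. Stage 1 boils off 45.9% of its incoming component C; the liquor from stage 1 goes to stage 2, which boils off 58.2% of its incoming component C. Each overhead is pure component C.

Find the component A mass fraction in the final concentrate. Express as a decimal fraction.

component C in feed = 494×0.369 = 182.29 kg/s.
After stage 1: component C left = (1−0.459)×182.29 = 98.617; stream total = 410.33 kg/s.
After stage 2: component C left = (1−0.582)×98.617 = 41.222; final concentrate = 352.94 kg/s.
component A fraction = 192.17/352.94 = 0.544.

0.544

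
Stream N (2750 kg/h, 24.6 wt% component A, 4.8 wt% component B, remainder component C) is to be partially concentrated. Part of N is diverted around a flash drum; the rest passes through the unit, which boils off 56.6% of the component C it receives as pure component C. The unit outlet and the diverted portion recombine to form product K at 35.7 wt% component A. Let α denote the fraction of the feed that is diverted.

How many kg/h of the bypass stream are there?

All 2750×0.246 = 676.5 kg/h of component A reaches K, so K = 676.5/0.357 = 1895 kg/h and vapour = 855.04 kg/h.
The evaporator receives (1−α)·2750 of feed at 0.706 component C and removes 0.566 of that component C:
0.566×0.706×(1−α)×2750 = 855.04
(1−α) = 855.04/1098.9 = 0.7781;  α = 0.2219.
Bypass flow = 0.2219×2750 = 610.23 kg/h.

610.2 kg/h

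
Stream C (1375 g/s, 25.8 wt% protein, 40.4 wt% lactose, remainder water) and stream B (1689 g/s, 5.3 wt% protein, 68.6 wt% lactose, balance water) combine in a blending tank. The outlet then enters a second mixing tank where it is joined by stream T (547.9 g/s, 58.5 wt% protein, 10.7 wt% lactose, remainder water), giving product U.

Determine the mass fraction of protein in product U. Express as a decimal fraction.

Overall, product flow = 3611.9 g/s.
protein in = 1375×0.258 + 1689×0.053 + 547.9×0.585 = 764.79 g/s.
protein fraction in U = 0.2117.

0.2117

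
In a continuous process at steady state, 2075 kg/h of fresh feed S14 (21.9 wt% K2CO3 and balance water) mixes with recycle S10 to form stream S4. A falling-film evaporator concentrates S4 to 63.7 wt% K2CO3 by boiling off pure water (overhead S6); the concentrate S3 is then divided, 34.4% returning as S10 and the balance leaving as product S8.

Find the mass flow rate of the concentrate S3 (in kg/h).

Overall K2CO3 balance (none leaves overhead): K2CO3 in fresh feed = K2CO3 in product, i.e. 2075×0.219 = (1−0.344)·S3·0.637.
S3 = 454.43/(0.637×0.656) = 1087.5 kg/h.

1087 kg/h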